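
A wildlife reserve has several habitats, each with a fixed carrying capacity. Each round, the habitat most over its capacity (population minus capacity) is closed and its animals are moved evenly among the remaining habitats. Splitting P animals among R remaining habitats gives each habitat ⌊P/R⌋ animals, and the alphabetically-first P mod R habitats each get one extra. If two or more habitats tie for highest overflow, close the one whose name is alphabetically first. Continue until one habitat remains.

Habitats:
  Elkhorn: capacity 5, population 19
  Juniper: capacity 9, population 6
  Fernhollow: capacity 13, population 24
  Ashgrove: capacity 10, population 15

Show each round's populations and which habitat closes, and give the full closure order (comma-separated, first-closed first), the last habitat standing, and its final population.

Round 1: Ashgrove=15 Elkhorn=19 Fernhollow=24 Juniper=6 → close Elkhorn (overflow 14)
  19÷3 = 6 each, +1 to first 1
Round 2: Ashgrove=22 Fernhollow=30 Juniper=12 → close Fernhollow (overflow 17)
  30÷2 = 15 each, +1 to first 0
Round 3: Ashgrove=37 Juniper=27 → close Ashgrove (overflow 27)
  37÷1 = 37 each, +1 to first 0

Closure order: Elkhorn, Fernhollow, Ashgrove
Last habitat: Juniper with 64 animals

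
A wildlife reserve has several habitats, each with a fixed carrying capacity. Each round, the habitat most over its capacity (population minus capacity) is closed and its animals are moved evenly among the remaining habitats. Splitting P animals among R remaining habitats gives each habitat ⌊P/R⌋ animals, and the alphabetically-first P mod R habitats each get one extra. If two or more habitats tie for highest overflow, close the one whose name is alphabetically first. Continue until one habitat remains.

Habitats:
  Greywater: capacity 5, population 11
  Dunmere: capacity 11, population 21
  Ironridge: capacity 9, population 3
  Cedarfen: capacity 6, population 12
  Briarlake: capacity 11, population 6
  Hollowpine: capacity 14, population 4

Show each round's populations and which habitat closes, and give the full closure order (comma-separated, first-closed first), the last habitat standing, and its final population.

Closure order: Dunmere, Cedarfen, Greywater, Briarlake, Ironridge
Last habitat: Hollowpine with 57 animals

Round 1: Briarlake=6 Cedarfen=12 Dunmere=21 Greywater=11 Hollowpine=4 Ironridge=3 → close Dunmere (overflow 10)
  21÷5 = 4 each, +1 to first 1
Round 2: Briarlake=11 Cedarfen=16 Greywater=15 Hollowpine=8 Ironridge=7 → close Cedarfen (overflow 10)
  16÷4 = 4 each, +1 to first 0
Round 3: Briarlake=15 Greywater=19 Hollowpine=12 Ironridge=11 → close Greywater (overflow 14)
  19÷3 = 6 each, +1 to first 1
Round 4: Briarlake=22 Hollowpine=18 Ironridge=17 → close Briarlake (overflow 11)
  22÷2 = 11 each, +1 to first 0
Round 5: Hollowpine=29 Ironridge=28 → close Ironridge (overflow 19)
  28÷1 = 28 each, +1 to first 0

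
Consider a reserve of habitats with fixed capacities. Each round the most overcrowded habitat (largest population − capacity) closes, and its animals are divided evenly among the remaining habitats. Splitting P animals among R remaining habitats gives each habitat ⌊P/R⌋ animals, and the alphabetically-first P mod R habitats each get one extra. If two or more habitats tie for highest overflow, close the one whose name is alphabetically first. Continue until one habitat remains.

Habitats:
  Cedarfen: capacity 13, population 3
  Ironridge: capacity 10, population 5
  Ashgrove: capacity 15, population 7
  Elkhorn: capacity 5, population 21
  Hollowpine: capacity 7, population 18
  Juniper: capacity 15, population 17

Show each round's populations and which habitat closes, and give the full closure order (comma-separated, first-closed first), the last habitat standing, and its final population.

Round 1: Ashgrove=7 Cedarfen=3 Elkhorn=21 Hollowpine=18 Ironridge=5 Juniper=17 → close Elkhorn (overflow 16)
  21÷5 = 4 each, +1 to first 1
Round 2: Ashgrove=12 Cedarfen=7 Hollowpine=22 Ironridge=9 Juniper=21 → close Hollowpine (overflow 15)
  22÷4 = 5 each, +1 to first 2
Round 3: Ashgrove=18 Cedarfen=13 Ironridge=14 Juniper=26 → close Juniper (overflow 11)
  26÷3 = 8 each, +1 to first 2
Round 4: Ashgrove=27 Cedarfen=22 Ironridge=22 → close Ashgrove (overflow 12)
  27÷2 = 13 each, +1 to first 1
Round 5: Cedarfen=36 Ironridge=35 → close Ironridge (overflow 25)
  35÷1 = 35 each, +1 to first 0

Closure order: Elkhorn, Hollowpine, Juniper, Ashgrove, Ironridge
Last habitat: Cedarfen with 71 animals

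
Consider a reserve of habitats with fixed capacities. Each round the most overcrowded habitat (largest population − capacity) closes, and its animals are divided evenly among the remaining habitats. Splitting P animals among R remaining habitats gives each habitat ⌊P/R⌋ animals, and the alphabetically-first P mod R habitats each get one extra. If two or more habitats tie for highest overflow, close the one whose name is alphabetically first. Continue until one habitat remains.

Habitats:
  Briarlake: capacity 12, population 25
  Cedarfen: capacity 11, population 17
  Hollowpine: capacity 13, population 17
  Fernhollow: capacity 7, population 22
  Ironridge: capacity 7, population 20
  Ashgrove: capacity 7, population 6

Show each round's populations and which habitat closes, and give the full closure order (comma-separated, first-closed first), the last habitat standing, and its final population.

Round 1: Ashgrove=6 Briarlake=25 Cedarfen=17 Fernhollow=22 Hollowpine=17 Ironridge=20 → close Fernhollow (overflow 15)
  22÷5 = 4 each, +1 to first 2
Round 2: Ashgrove=11 Briarlake=30 Cedarfen=21 Hollowpine=21 Ironridge=24 → close Briarlake (overflow 18)
  30÷4 = 7 each, +1 to first 2
Round 3: Ashgrove=19 Cedarfen=29 Hollowpine=28 Ironridge=31 → close Ironridge (overflow 24)
  31÷3 = 10 each, +1 to first 1
Round 4: Ashgrove=30 Cedarfen=39 Hollowpine=38 → close Cedarfen (overflow 28)
  39÷2 = 19 each, +1 to first 1
Round 5: Ashgrove=50 Hollowpine=57 → close Hollowpine (overflow 44)
  57÷1 = 57 each, +1 to first 0

Closure order: Fernhollow, Briarlake, Ironridge, Cedarfen, Hollowpine
Last habitat: Ashgrove with 107 animals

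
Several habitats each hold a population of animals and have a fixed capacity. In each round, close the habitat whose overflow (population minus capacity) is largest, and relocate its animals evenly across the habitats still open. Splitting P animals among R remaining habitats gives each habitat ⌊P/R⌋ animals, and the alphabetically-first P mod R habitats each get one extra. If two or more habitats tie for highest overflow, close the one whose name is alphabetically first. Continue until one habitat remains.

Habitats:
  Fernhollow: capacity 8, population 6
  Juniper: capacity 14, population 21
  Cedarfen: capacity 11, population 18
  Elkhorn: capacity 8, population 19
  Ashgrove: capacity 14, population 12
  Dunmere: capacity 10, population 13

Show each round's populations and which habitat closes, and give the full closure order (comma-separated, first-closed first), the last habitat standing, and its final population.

Round 1: Ashgrove=12 Cedarfen=18 Dunmere=13 Elkhorn=19 Fernhollow=6 Juniper=21 → close Elkhorn (overflow 11)
  19÷5 = 3 each, +1 to first 4
Round 2: Ashgrove=16 Cedarfen=22 Dunmere=17 Fernhollow=10 Juniper=24 → close Cedarfen (overflow 11)
  22÷4 = 5 each, +1 to first 2
Round 3: Ashgrove=22 Dunmere=23 Fernhollow=15 Juniper=29 → close Juniper (overflow 15)
  29÷3 = 9 each, +1 to first 2
Round 4: Ashgrove=32 Dunmere=33 Fernhollow=24 → close Dunmere (overflow 23)
  33÷2 = 16 each, +1 to first 1
Round 5: Ashgrove=49 Fernhollow=40 → close Ashgrove (overflow 35)
  49÷1 = 49 each, +1 to first 0

Closure order: Elkhorn, Cedarfen, Juniper, Dunmere, Ashgrove
Last habitat: Fernhollow with 89 animals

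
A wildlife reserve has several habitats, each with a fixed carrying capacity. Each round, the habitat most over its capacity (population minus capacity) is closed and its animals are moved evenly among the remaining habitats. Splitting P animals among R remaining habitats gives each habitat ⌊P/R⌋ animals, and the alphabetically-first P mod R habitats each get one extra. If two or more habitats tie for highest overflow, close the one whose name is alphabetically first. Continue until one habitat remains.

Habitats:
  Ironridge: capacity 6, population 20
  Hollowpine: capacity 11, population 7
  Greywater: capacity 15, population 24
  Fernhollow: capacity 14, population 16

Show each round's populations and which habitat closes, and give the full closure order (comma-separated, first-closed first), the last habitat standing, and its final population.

Closure order: Ironridge, Greywater, Fernhollow
Last habitat: Hollowpine with 67 animals

Round 1: Fernhollow=16 Greywater=24 Hollowpine=7 Ironridge=20 → close Ironridge (overflow 14)
  20÷3 = 6 each, +1 to first 2
Round 2: Fernhollow=23 Greywater=31 Hollowpine=13 → close Greywater (overflow 16)
  31÷2 = 15 each, +1 to first 1
Round 3: Fernhollow=39 Hollowpine=28 → close Fernhollow (overflow 25)
  39÷1 = 39 each, +1 to first 0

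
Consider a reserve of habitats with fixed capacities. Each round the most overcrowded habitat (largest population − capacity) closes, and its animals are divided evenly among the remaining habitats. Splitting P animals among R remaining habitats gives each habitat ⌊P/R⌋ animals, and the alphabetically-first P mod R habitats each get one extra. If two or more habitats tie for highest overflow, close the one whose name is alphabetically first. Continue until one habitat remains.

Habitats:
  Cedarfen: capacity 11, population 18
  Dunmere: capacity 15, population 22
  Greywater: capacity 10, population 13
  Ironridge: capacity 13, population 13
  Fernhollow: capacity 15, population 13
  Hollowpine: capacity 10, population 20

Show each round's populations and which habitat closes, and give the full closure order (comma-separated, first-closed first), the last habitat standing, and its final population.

Round 1: Cedarfen=18 Dunmere=22 Fernhollow=13 Greywater=13 Hollowpine=20 Ironridge=13 → close Hollowpine (overflow 10)
  20÷5 = 4 each, +1 to first 0
Round 2: Cedarfen=22 Dunmere=26 Fernhollow=17 Greywater=17 Ironridge=17 → close Cedarfen (overflow 11)
  22÷4 = 5 each, +1 to first 2
Round 3: Dunmere=32 Fernhollow=23 Greywater=22 Ironridge=22 → close Dunmere (overflow 17)
  32÷3 = 10 each, +1 to first 2
Round 4: Fernhollow=34 Greywater=33 Ironridge=32 → close Greywater (overflow 23)
  33÷2 = 16 each, +1 to first 1
Round 5: Fernhollow=51 Ironridge=48 → close Fernhollow (overflow 36)
  51÷1 = 51 each, +1 to first 0

Closure order: Hollowpine, Cedarfen, Dunmere, Greywater, Fernhollow
Last habitat: Ironridge with 99 animals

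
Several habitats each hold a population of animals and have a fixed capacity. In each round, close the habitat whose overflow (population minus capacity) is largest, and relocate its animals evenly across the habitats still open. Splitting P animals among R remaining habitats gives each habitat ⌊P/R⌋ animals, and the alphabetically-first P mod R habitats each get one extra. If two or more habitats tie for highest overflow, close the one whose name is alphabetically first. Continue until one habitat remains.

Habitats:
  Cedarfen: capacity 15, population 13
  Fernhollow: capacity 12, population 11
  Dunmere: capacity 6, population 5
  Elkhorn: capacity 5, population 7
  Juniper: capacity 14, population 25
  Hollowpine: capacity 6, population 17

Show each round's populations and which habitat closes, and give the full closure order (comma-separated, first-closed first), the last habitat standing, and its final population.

Closure order: Hollowpine, Juniper, Elkhorn, Dunmere, Cedarfen
Last habitat: Fernhollow with 78 animals

Round 1: Cedarfen=13 Dunmere=5 Elkhorn=7 Fernhollow=11 Hollowpine=17 Juniper=25 → close Hollowpine (overflow 11)
  17÷5 = 3 each, +1 to first 2
Round 2: Cedarfen=17 Dunmere=9 Elkhorn=10 Fernhollow=14 Juniper=28 → close Juniper (overflow 14)
  28÷4 = 7 each, +1 to first 0
Round 3: Cedarfen=24 Dunmere=16 Elkhorn=17 Fernhollow=21 → close Elkhorn (overflow 12)
  17÷3 = 5 each, +1 to first 2
Round 4: Cedarfen=30 Dunmere=22 Fernhollow=26 → close Dunmere (overflow 16)
  22÷2 = 11 each, +1 to first 0
Round 5: Cedarfen=41 Fernhollow=37 → close Cedarfen (overflow 26)
  41÷1 = 41 each, +1 to first 0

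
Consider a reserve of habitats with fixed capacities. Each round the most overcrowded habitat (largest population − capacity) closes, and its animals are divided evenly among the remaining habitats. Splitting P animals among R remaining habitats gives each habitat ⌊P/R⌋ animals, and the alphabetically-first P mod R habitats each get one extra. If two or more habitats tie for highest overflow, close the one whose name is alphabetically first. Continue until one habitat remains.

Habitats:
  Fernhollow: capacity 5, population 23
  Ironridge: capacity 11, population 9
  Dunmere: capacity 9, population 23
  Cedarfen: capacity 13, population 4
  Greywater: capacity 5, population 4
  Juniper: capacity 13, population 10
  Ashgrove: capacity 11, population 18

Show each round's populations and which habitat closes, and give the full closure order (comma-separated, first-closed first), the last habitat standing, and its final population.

Round 1: Ashgrove=18 Cedarfen=4 Dunmere=23 Fernhollow=23 Greywater=4 Ironridge=9 Juniper=10 → close Fernhollow (overflow 18)
  23÷6 = 3 each, +1 to first 5
Round 2: Ashgrove=22 Cedarfen=8 Dunmere=27 Greywater=8 Ironridge=13 Juniper=13 → close Dunmere (overflow 18)
  27÷5 = 5 each, +1 to first 2
Round 3: Ashgrove=28 Cedarfen=14 Greywater=13 Ironridge=18 Juniper=18 → close Ashgrove (overflow 17)
  28÷4 = 7 each, +1 to first 0
Round 4: Cedarfen=21 Greywater=20 Ironridge=25 Juniper=25 → close Greywater (overflow 15)
  20÷3 = 6 each, +1 to first 2
Round 5: Cedarfen=28 Ironridge=32 Juniper=31 → close Ironridge (overflow 21)
  32÷2 = 16 each, +1 to first 0
Round 6: Cedarfen=44 Juniper=47 → close Juniper (overflow 34)
  47÷1 = 47 each, +1 to first 0

Closure order: Fernhollow, Dunmere, Ashgrove, Greywater, Ironridge, Juniper
Last habitat: Cedarfen with 91 animals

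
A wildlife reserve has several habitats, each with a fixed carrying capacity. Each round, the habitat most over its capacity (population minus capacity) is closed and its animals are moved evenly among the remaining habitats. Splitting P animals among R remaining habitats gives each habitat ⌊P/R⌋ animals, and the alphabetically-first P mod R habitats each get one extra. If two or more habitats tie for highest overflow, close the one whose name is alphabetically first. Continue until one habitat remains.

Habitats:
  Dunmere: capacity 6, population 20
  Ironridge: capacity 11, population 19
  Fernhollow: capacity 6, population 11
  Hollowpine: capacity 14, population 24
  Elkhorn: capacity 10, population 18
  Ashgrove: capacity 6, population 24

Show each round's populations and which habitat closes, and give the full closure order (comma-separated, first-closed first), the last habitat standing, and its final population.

Round 1: Ashgrove=24 Dunmere=20 Elkhorn=18 Fernhollow=11 Hollowpine=24 Ironridge=19 → close Ashgrove (overflow 18)
  24÷5 = 4 each, +1 to first 4
Round 2: Dunmere=25 Elkhorn=23 Fernhollow=16 Hollowpine=29 Ironridge=23 → close Dunmere (overflow 19)
  25÷4 = 6 each, +1 to first 1
Round 3: Elkhorn=30 Fernhollow=22 Hollowpine=35 Ironridge=29 → close Hollowpine (overflow 21)
  35÷3 = 11 each, +1 to first 2
Round 4: Elkhorn=42 Fernhollow=34 Ironridge=40 → close Elkhorn (overflow 32)
  42÷2 = 21 each, +1 to first 0
Round 5: Fernhollow=55 Ironridge=61 → close Ironridge (overflow 50)
  61÷1 = 61 each, +1 to first 0

Closure order: Ashgrove, Dunmere, Hollowpine, Elkhorn, Ironridge
Last habitat: Fernhollow with 116 animals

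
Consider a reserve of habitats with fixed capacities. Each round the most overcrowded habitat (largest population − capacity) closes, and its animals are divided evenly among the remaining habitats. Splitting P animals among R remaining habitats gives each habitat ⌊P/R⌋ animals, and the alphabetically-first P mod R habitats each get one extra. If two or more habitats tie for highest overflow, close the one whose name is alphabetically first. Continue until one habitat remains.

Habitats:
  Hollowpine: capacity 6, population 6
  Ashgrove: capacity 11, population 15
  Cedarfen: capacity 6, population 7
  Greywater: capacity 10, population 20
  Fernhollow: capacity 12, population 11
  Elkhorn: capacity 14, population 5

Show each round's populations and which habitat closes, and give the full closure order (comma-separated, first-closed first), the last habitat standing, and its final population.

Closure order: Greywater, Ashgrove, Cedarfen, Fernhollow, Hollowpine
Last habitat: Elkhorn with 64 animals

Round 1: Ashgrove=15 Cedarfen=7 Elkhorn=5 Fernhollow=11 Greywater=20 Hollowpine=6 → close Greywater (overflow 10)
  20÷5 = 4 each, +1 to first 0
Round 2: Ashgrove=19 Cedarfen=11 Elkhorn=9 Fernhollow=15 Hollowpine=10 → close Ashgrove (overflow 8)
  19÷4 = 4 each, +1 to first 3
Round 3: Cedarfen=16 Elkhorn=14 Fernhollow=20 Hollowpine=14 → close Cedarfen (overflow 10)
  16÷3 = 5 each, +1 to first 1
Round 4: Elkhorn=20 Fernhollow=25 Hollowpine=19 → close Fernhollow (overflow 13)
  25÷2 = 12 each, +1 to first 1
Round 5: Elkhorn=33 Hollowpine=31 → close Hollowpine (overflow 25)
  31÷1 = 31 each, +1 to first 0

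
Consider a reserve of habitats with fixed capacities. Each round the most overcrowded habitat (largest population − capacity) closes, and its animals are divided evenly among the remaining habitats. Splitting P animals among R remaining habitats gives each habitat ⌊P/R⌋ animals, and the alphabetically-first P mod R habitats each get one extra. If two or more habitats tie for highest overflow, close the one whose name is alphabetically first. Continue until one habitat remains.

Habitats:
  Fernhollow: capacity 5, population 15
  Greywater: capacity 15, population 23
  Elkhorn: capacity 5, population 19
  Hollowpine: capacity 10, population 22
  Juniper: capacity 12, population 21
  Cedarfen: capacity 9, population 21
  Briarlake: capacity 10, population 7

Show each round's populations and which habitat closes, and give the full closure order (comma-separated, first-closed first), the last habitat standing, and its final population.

Closure order: Elkhorn, Cedarfen, Hollowpine, Fernhollow, Greywater, Juniper
Last habitat: Briarlake with 128 animals

Round 1: Briarlake=7 Cedarfen=21 Elkhorn=19 Fernhollow=15 Greywater=23 Hollowpine=22 Juniper=21 → close Elkhorn (overflow 14)
  19÷6 = 3 each, +1 to first 1
Round 2: Briarlake=11 Cedarfen=24 Fernhollow=18 Greywater=26 Hollowpine=25 Juniper=24 → close Cedarfen (overflow 15)
  24÷5 = 4 each, +1 to first 4
Round 3: Briarlake=16 Fernhollow=23 Greywater=31 Hollowpine=30 Juniper=28 → close Hollowpine (overflow 20)
  30÷4 = 7 each, +1 to first 2
Round 4: Briarlake=24 Fernhollow=31 Greywater=38 Juniper=35 → close Fernhollow (overflow 26)
  31÷3 = 10 each, +1 to first 1
Round 5: Briarlake=35 Greywater=48 Juniper=45 → close Greywater (overflow 33)
  48÷2 = 24 each, +1 to first 0
Round 6: Briarlake=59 Juniper=69 → close Juniper (overflow 57)
  69÷1 = 69 each, +1 to first 0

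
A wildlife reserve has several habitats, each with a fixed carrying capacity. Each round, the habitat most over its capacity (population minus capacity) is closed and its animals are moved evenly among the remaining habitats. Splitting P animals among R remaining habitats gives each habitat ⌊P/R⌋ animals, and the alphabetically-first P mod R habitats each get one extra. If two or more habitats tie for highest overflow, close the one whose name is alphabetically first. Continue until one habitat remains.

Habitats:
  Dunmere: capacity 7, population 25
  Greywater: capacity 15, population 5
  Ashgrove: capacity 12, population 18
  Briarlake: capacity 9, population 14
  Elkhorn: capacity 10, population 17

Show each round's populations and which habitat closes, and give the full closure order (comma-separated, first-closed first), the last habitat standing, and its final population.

Round 1: Ashgrove=18 Briarlake=14 Dunmere=25 Elkhorn=17 Greywater=5 → close Dunmere (overflow 18)
  25÷4 = 6 each, +1 to first 1
Round 2: Ashgrove=25 Briarlake=20 Elkhorn=23 Greywater=11 → close Ashgrove (overflow 13)
  25÷3 = 8 each, +1 to first 1
Round 3: Briarlake=29 Elkhorn=31 Greywater=19 → close Elkhorn (overflow 21)
  31÷2 = 15 each, +1 to first 1
Round 4: Briarlake=45 Greywater=34 → close Briarlake (overflow 36)
  45÷1 = 45 each, +1 to first 0

Closure order: Dunmere, Ashgrove, Elkhorn, Briarlake
Last habitat: Greywater with 79 animals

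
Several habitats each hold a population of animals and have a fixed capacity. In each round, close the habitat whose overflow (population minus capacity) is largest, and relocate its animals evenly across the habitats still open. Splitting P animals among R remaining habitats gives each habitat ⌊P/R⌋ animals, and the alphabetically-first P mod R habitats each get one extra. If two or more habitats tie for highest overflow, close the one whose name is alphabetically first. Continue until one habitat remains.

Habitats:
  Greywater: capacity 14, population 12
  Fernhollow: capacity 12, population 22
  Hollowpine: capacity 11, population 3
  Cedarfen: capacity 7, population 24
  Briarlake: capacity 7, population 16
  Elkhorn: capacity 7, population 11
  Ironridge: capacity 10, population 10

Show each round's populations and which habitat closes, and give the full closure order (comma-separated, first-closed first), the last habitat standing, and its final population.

Closure order: Cedarfen, Fernhollow, Briarlake, Elkhorn, Ironridge, Greywater
Last habitat: Hollowpine with 98 animals

Round 1: Briarlake=16 Cedarfen=24 Elkhorn=11 Fernhollow=22 Greywater=12 Hollowpine=3 Ironridge=10 → close Cedarfen (overflow 17)
  24÷6 = 4 each, +1 to first 0
Round 2: Briarlake=20 Elkhorn=15 Fernhollow=26 Greywater=16 Hollowpine=7 Ironridge=14 → close Fernhollow (overflow 14)
  26÷5 = 5 each, +1 to first 1
Round 3: Briarlake=26 Elkhorn=20 Greywater=21 Hollowpine=12 Ironridge=19 → close Briarlake (overflow 19)
  26÷4 = 6 each, +1 to first 2
Round 4: Elkhorn=27 Greywater=28 Hollowpine=18 Ironridge=25 → close Elkhorn (overflow 20)
  27÷3 = 9 each, +1 to first 0
Round 5: Greywater=37 Hollowpine=27 Ironridge=34 → close Ironridge (overflow 24)
  34÷2 = 17 each, +1 to first 0
Round 6: Greywater=54 Hollowpine=44 → close Greywater (overflow 40)
  54÷1 = 54 each, +1 to first 0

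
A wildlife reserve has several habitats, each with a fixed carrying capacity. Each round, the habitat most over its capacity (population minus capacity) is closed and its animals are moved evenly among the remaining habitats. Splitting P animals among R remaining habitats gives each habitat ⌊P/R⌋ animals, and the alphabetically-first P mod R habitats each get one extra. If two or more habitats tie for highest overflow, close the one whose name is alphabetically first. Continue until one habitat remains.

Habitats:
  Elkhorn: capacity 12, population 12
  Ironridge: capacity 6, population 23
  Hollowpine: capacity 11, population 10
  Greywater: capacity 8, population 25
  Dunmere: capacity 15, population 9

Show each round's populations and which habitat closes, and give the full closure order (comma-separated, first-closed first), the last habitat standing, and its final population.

Round 1: Dunmere=9 Elkhorn=12 Greywater=25 Hollowpine=10 Ironridge=23 → close Greywater (overflow 17)
  25÷4 = 6 each, +1 to first 1
Round 2: Dunmere=16 Elkhorn=18 Hollowpine=16 Ironridge=29 → close Ironridge (overflow 23)
  29÷3 = 9 each, +1 to first 2
Round 3: Dunmere=26 Elkhorn=28 Hollowpine=25 → close Elkhorn (overflow 16)
  28÷2 = 14 each, +1 to first 0
Round 4: Dunmere=40 Hollowpine=39 → close Hollowpine (overflow 28)
  39÷1 = 39 each, +1 to first 0

Closure order: Greywater, Ironridge, Elkhorn, Hollowpine
Last habitat: Dunmere with 79 animals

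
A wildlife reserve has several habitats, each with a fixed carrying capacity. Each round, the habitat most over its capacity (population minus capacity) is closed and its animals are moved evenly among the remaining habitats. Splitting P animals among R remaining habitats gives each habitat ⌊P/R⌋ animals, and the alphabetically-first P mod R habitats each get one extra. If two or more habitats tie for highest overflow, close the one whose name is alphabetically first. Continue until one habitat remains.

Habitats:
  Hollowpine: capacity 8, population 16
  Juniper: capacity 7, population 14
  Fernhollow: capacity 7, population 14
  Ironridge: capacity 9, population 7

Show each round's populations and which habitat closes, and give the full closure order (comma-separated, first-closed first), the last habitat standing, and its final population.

Round 1: Fernhollow=14 Hollowpine=16 Ironridge=7 Juniper=14 → close Hollowpine (overflow 8)
  16÷3 = 5 each, +1 to first 1
Round 2: Fernhollow=20 Ironridge=12 Juniper=19 → close Fernhollow (overflow 13)
  20÷2 = 10 each, +1 to first 0
Round 3: Ironridge=22 Juniper=29 → close Juniper (overflow 22)
  29÷1 = 29 each, +1 to first 0

Closure order: Hollowpine, Fernhollow, Juniper
Last habitat: Ironridge with 51 animals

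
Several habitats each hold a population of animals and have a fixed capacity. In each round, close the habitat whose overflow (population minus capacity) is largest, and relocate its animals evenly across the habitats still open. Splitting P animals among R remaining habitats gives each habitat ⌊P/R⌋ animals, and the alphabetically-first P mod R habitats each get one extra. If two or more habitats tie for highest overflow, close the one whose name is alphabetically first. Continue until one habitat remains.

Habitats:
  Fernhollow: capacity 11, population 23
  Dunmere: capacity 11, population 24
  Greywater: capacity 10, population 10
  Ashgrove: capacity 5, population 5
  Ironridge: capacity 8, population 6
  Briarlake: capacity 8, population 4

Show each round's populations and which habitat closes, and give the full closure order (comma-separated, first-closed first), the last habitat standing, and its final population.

Closure order: Dunmere, Fernhollow, Ashgrove, Greywater, Briarlake
Last habitat: Ironridge with 72 animals

Round 1: Ashgrove=5 Briarlake=4 Dunmere=24 Fernhollow=23 Greywater=10 Ironridge=6 → close Dunmere (overflow 13)
  24÷5 = 4 each, +1 to first 4
Round 2: Ashgrove=10 Briarlake=9 Fernhollow=28 Greywater=15 Ironridge=10 → close Fernhollow (overflow 17)
  28÷4 = 7 each, +1 to first 0
Round 3: Ashgrove=17 Briarlake=16 Greywater=22 Ironridge=17 → close Ashgrove (overflow 12)
  17÷3 = 5 each, +1 to first 2
Round 4: Briarlake=22 Greywater=28 Ironridge=22 → close Greywater (overflow 18)
  28÷2 = 14 each, +1 to first 0
Round 5: Briarlake=36 Ironridge=36 → close Briarlake (overflow 28)
  36÷1 = 36 each, +1 to first 0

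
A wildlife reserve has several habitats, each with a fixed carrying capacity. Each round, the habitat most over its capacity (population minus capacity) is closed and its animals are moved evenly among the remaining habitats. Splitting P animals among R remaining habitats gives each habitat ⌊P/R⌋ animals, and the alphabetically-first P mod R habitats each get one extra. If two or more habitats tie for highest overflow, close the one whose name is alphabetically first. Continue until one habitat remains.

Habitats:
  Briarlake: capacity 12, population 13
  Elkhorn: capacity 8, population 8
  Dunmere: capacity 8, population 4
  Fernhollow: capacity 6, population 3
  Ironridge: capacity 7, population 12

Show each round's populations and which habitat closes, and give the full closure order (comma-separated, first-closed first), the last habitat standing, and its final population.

Round 1: Briarlake=13 Dunmere=4 Elkhorn=8 Fernhollow=3 Ironridge=12 → close Ironridge (overflow 5)
  12÷4 = 3 each, +1 to first 0
Round 2: Briarlake=16 Dunmere=7 Elkhorn=11 Fernhollow=6 → close Briarlake (overflow 4)
  16÷3 = 5 each, +1 to first 1
Round 3: Dunmere=13 Elkhorn=16 Fernhollow=11 → close Elkhorn (overflow 8)
  16÷2 = 8 each, +1 to first 0
Round 4: Dunmere=21 Fernhollow=19 → close Dunmere (overflow 13)
  21÷1 = 21 each, +1 to first 0

Closure order: Ironridge, Briarlake, Elkhorn, Dunmere
Last habitat: Fernhollow with 40 animals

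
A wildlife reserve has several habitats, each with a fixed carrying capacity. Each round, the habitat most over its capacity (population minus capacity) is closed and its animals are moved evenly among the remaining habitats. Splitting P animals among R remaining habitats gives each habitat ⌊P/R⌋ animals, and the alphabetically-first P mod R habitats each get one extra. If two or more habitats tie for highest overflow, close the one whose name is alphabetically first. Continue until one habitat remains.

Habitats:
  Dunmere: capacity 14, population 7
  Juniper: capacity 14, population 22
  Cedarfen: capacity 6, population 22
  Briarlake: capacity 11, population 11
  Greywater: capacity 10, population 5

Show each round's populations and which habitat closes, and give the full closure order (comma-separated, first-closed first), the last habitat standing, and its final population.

Round 1: Briarlake=11 Cedarfen=22 Dunmere=7 Greywater=5 Juniper=22 → close Cedarfen (overflow 16)
  22÷4 = 5 each, +1 to first 2
Round 2: Briarlake=17 Dunmere=13 Greywater=10 Juniper=27 → close Juniper (overflow 13)
  27÷3 = 9 each, +1 to first 0
Round 3: Briarlake=26 Dunmere=22 Greywater=19 → close Briarlake (overflow 15)
  26÷2 = 13 each, +1 to first 0
Round 4: Dunmere=35 Greywater=32 → close Greywater (overflow 22)
  32÷1 = 32 each, +1 to first 0

Closure order: Cedarfen, Juniper, Briarlake, Greywater
Last habitat: Dunmere with 67 animals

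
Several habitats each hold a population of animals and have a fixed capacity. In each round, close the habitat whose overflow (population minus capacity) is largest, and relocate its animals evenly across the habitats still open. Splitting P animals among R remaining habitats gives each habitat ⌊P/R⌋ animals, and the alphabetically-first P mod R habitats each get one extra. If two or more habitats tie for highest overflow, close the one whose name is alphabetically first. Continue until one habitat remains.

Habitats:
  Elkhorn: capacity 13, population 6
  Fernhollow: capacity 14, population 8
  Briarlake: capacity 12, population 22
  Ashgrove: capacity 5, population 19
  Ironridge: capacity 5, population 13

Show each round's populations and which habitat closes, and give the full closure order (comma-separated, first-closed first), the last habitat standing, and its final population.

Closure order: Ashgrove, Briarlake, Ironridge, Fernhollow
Last habitat: Elkhorn with 68 animals

Round 1: Ashgrove=19 Briarlake=22 Elkhorn=6 Fernhollow=8 Ironridge=13 → close Ashgrove (overflow 14)
  19÷4 = 4 each, +1 to first 3
Round 2: Briarlake=27 Elkhorn=11 Fernhollow=13 Ironridge=17 → close Briarlake (overflow 15)
  27÷3 = 9 each, +1 to first 0
Round 3: Elkhorn=20 Fernhollow=22 Ironridge=26 → close Ironridge (overflow 21)
  26÷2 = 13 each, +1 to first 0
Round 4: Elkhorn=33 Fernhollow=35 → close Fernhollow (overflow 21)
  35÷1 = 35 each, +1 to first 0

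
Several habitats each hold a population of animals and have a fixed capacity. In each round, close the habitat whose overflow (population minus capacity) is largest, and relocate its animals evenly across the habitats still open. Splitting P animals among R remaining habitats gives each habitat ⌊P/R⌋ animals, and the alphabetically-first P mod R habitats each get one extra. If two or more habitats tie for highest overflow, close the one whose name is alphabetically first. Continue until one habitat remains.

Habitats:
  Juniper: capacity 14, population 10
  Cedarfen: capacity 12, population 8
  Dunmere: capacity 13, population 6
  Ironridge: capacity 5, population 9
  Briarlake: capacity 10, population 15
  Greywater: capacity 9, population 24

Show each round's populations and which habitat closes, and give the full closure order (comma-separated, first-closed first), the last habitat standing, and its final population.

Round 1: Briarlake=15 Cedarfen=8 Dunmere=6 Greywater=24 Ironridge=9 Juniper=10 → close Greywater (overflow 15)
  24÷5 = 4 each, +1 to first 4
Round 2: Briarlake=20 Cedarfen=13 Dunmere=11 Ironridge=14 Juniper=14 → close Briarlake (overflow 10)
  20÷4 = 5 each, +1 to first 0
Round 3: Cedarfen=18 Dunmere=16 Ironridge=19 Juniper=19 → close Ironridge (overflow 14)
  19÷3 = 6 each, +1 to first 1
Round 4: Cedarfen=25 Dunmere=22 Juniper=25 → close Cedarfen (overflow 13)
  25÷2 = 12 each, +1 to first 1
Round 5: Dunmere=35 Juniper=37 → close Juniper (overflow 23)
  37÷1 = 37 each, +1 to first 0

Closure order: Greywater, Briarlake, Ironridge, Cedarfen, Juniper
Last habitat: Dunmere with 72 animals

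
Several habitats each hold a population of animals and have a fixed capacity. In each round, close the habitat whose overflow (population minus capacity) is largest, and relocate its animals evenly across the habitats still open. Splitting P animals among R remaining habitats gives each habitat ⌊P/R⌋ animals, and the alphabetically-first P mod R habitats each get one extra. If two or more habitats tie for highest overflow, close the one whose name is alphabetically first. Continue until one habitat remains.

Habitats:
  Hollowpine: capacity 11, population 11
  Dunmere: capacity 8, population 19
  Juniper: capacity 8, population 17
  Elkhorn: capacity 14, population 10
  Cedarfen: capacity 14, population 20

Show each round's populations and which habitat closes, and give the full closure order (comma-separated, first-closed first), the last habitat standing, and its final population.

Closure order: Dunmere, Juniper, Cedarfen, Hollowpine
Last habitat: Elkhorn with 77 animals

Round 1: Cedarfen=20 Dunmere=19 Elkhorn=10 Hollowpine=11 Juniper=17 → close Dunmere (overflow 11)
  19÷4 = 4 each, +1 to first 3
Round 2: Cedarfen=25 Elkhorn=15 Hollowpine=16 Juniper=21 → close Juniper (overflow 13)
  21÷3 = 7 each, +1 to first 0
Round 3: Cedarfen=32 Elkhorn=22 Hollowpine=23 → close Cedarfen (overflow 18)
  32÷2 = 16 each, +1 to first 0
Round 4: Elkhorn=38 Hollowpine=39 → close Hollowpine (overflow 28)
  39÷1 = 39 each, +1 to first 0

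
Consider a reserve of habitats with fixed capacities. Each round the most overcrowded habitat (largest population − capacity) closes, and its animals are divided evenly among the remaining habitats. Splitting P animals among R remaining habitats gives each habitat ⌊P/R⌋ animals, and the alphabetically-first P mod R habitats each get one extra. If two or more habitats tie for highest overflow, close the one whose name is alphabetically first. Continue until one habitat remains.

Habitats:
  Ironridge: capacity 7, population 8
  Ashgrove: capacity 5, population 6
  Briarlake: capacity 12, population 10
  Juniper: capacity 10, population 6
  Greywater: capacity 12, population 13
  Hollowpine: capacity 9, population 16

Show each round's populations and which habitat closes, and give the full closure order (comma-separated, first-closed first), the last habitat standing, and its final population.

Closure order: Hollowpine, Ashgrove, Greywater, Ironridge, Briarlake
Last habitat: Juniper with 59 animals

Round 1: Ashgrove=6 Briarlake=10 Greywater=13 Hollowpine=16 Ironridge=8 Juniper=6 → close Hollowpine (overflow 7)
  16÷5 = 3 each, +1 to first 1
Round 2: Ashgrove=10 Briarlake=13 Greywater=16 Ironridge=11 Juniper=9 → close Ashgrove (overflow 5)
  10÷4 = 2 each, +1 to first 2
Round 3: Briarlake=16 Greywater=19 Ironridge=13 Juniper=11 → close Greywater (overflow 7)
  19÷3 = 6 each, +1 to first 1
Round 4: Briarlake=23 Ironridge=19 Juniper=17 → close Ironridge (overflow 12)
  19÷2 = 9 each, +1 to first 1
Round 5: Briarlake=33 Juniper=26 → close Briarlake (overflow 21)
  33÷1 = 33 each, +1 to first 0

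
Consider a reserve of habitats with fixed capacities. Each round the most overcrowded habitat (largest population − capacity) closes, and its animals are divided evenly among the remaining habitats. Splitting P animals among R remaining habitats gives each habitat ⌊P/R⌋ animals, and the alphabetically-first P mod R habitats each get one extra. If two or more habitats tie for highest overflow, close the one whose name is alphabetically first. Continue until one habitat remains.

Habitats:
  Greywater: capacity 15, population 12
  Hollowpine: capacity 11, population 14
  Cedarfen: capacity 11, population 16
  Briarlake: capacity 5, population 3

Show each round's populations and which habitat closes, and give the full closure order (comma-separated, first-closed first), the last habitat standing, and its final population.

Closure order: Cedarfen, Hollowpine, Briarlake
Last habitat: Greywater with 45 animals

Round 1: Briarlake=3 Cedarfen=16 Greywater=12 Hollowpine=14 → close Cedarfen (overflow 5)
  16÷3 = 5 each, +1 to first 1
Round 2: Briarlake=9 Greywater=17 Hollowpine=19 → close Hollowpine (overflow 8)
  19÷2 = 9 each, +1 to first 1
Round 3: Briarlake=19 Greywater=26 → close Briarlake (overflow 14)
  19÷1 = 19 each, +1 to first 0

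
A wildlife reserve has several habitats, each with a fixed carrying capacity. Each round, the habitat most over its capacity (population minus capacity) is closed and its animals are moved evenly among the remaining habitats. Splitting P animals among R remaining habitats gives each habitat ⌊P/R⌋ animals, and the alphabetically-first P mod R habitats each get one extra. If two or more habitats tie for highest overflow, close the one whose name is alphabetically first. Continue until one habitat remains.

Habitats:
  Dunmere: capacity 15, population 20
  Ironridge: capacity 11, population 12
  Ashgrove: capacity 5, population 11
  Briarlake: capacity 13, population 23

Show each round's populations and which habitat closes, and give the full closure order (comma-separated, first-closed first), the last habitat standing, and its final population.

Round 1: Ashgrove=11 Briarlake=23 Dunmere=20 Ironridge=12 → close Briarlake (overflow 10)
  23÷3 = 7 each, +1 to first 2
Round 2: Ashgrove=19 Dunmere=28 Ironridge=19 → close Ashgrove (overflow 14)
  19÷2 = 9 each, +1 to first 1
Round 3: Dunmere=38 Ironridge=28 → close Dunmere (overflow 23)
  38÷1 = 38 each, +1 to first 0

Closure order: Briarlake, Ashgrove, Dunmere
Last habitat: Ironridge with 66 animals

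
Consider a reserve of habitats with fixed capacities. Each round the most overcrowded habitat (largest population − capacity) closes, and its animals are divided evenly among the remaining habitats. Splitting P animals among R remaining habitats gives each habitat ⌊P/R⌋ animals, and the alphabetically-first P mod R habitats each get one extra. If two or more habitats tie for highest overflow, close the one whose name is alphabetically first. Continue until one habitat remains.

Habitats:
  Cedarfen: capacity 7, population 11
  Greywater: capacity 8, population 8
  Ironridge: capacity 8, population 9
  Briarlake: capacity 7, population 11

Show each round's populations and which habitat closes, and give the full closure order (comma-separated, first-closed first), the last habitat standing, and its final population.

Closure order: Briarlake, Cedarfen, Greywater
Last habitat: Ironridge with 39 animals

Round 1: Briarlake=11 Cedarfen=11 Greywater=8 Ironridge=9 → close Briarlake (overflow 4)
  11÷3 = 3 each, +1 to first 2
Round 2: Cedarfen=15 Greywater=12 Ironridge=12 → close Cedarfen (overflow 8)
  15÷2 = 7 each, +1 to first 1
Round 3: Greywater=20 Ironridge=19 → close Greywater (overflow 12)
  20÷1 = 20 each, +1 to first 0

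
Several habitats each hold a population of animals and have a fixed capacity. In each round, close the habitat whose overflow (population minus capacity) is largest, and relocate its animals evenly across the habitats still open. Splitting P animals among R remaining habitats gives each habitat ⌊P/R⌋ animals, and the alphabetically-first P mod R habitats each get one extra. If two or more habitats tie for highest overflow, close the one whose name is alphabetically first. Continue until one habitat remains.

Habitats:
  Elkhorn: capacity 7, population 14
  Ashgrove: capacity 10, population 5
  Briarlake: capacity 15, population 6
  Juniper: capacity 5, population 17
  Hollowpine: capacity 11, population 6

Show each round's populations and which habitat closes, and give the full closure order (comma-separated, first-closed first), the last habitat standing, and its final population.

Round 1: Ashgrove=5 Briarlake=6 Elkhorn=14 Hollowpine=6 Juniper=17 → close Juniper (overflow 12)
  17÷4 = 4 each, +1 to first 1
Round 2: Ashgrove=10 Briarlake=10 Elkhorn=18 Hollowpine=10 → close Elkhorn (overflow 11)
  18÷3 = 6 each, +1 to first 0
Round 3: Ashgrove=16 Briarlake=16 Hollowpine=16 → close Ashgrove (overflow 6)
  16÷2 = 8 each, +1 to first 0
Round 4: Briarlake=24 Hollowpine=24 → close Hollowpine (overflow 13)
  24÷1 = 24 each, +1 to first 0

Closure order: Juniper, Elkhorn, Ashgrove, Hollowpine
Last habitat: Briarlake with 48 animals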